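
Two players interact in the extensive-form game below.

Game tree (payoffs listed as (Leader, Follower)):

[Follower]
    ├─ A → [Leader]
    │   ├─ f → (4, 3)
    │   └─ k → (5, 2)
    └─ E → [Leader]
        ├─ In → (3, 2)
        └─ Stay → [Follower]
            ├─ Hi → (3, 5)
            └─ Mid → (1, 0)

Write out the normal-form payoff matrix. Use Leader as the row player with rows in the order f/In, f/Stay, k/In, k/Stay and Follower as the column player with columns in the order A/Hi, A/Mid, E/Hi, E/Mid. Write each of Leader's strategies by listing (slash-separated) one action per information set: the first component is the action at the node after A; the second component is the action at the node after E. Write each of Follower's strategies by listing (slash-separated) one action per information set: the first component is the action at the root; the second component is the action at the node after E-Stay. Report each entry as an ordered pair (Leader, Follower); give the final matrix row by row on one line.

f/In: (4,3) (4,3) (3,2) (3,2) | f/Stay: (4,3) (4,3) (3,5) (1,0) | k/In: (5,2) (5,2) (3,2) (3,2) | k/Stay: (5,2) (5,2) (3,5) (1,0)

Row f/In: A/Hi→(4,3), A/Mid→(4,3), E/Hi→(3,2), E/Mid→(3,2)
Row f/Stay: A/Hi→(4,3), A/Mid→(4,3), E/Hi→(3,5), E/Mid→(1,0)
Row k/In: A/Hi→(5,2), A/Mid→(5,2), E/Hi→(3,2), E/Mid→(3,2)
Row k/Stay: A/Hi→(5,2), A/Mid→(5,2), E/Hi→(3,5), E/Mid→(1,0)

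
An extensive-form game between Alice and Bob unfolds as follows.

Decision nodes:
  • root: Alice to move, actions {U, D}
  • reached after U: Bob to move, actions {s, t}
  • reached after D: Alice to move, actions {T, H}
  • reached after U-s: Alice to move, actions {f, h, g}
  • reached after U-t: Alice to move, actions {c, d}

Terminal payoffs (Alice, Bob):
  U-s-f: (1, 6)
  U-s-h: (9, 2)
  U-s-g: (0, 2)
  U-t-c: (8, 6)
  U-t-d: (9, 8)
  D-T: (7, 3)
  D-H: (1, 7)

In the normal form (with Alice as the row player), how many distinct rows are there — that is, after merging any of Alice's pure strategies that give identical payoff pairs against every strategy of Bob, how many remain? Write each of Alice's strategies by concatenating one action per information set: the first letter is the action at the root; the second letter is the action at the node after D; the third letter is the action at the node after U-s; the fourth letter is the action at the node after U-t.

8

Alice has 24 pure strategies: UTfc, UTfd, UThc, UThd, UTgc, UTgd, UHfc, UHfd, UHhc, UHhd, UHgc, UHgd, DTfc, DTfd, DThc, DThd, DTgc, DTgd, DHfc, DHfd, DHhc, DHhd, DHgc, DHgd. Columns: s, t.
{UTfc, UHfc} → row (1,6) (8,6)
{UTfd, UHfd} → row (1,6) (9,8)
{UThc, UHhc} → row (9,2) (8,6)
{UThd, UHhd} → row (9,2) (9,8)
{UTgc, UHgc} → row (0,2) (8,6)
{UTgd, UHgd} → row (0,2) (9,8)
{DTfc, DTfd, DThc, DThd, DTgc, DTgd} → row (7,3) (7,3)
{DHfc, DHfd, DHhc, DHhd, DHgc, DHgd} → row (1,7) (1,7)
That's 8 distinct rows out of 24 strategies.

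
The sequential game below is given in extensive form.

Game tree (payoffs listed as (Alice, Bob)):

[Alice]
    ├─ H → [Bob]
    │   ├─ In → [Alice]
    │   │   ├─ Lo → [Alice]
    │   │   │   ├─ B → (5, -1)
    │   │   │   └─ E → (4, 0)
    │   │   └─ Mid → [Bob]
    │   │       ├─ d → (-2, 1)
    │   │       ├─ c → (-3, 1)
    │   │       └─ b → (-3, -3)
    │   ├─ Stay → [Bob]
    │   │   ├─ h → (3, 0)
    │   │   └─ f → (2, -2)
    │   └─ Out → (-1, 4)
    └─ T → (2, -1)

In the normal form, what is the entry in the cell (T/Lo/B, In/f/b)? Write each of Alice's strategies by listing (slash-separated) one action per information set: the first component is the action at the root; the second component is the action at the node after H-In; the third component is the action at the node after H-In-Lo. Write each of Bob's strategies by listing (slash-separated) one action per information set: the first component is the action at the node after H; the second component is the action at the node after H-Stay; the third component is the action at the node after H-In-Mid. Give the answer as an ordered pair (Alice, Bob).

(2, -1)

Trace the play path from the root:
  Alice plays T
→ terminal payoff (2, -1).
(Alice's choice at the node after H-In is never reached on this path, so it doesn't affect the outcome.)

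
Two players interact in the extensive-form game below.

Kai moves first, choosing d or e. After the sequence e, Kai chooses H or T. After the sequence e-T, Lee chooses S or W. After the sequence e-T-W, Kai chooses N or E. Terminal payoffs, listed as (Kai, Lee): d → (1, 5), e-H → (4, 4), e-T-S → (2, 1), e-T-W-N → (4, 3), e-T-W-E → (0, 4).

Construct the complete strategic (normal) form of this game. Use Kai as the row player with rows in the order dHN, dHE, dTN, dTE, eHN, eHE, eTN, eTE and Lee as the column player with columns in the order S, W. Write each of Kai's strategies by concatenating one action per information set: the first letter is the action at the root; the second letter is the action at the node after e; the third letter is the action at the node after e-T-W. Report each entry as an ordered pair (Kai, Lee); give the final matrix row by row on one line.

            S        W
 dHN    (1,5)    (1,5)
 dHE    (1,5)    (1,5)
 dTN    (1,5)    (1,5)
 dTE    (1,5)    (1,5)
 eHN    (4,4)    (4,4)
 eHE    (4,4)    (4,4)
 eTN    (2,1)    (4,3)
 eTE    (2,1)    (0,4)

dHN: (1,5) (1,5) | dHE: (1,5) (1,5) | dTN: (1,5) (1,5) | dTE: (1,5) (1,5) | eHN: (4,4) (4,4) | eHE: (4,4) (4,4) | eTN: (2,1) (4,3) | eTE: (2,1) (0,4)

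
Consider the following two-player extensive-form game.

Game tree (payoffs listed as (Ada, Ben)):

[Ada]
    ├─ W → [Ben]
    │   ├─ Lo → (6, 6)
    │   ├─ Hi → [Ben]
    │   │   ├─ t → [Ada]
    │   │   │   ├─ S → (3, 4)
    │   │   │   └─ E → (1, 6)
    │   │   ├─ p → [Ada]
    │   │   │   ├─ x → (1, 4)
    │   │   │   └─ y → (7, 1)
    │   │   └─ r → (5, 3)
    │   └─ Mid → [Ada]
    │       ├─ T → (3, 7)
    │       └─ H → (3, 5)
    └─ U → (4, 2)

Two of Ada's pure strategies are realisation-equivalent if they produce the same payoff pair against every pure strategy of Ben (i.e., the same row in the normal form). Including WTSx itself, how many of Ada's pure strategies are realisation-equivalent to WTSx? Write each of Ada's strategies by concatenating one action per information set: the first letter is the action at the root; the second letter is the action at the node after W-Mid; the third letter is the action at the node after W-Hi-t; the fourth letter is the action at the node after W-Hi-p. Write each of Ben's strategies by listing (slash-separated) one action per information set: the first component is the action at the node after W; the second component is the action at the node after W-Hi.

1

Row for WTSx (columns Lo/t, Lo/p, Lo/r, Hi/t, Hi/p, Hi/r, Mid/t, Mid/p, Mid/r): (6,6) (6,6) (6,6) (3,4) (1,4) (5,3) (3,7) (3,7) (3,7).
Every one of Ada's information sets is on the play path for some reply by Ben when Ada follows WTSx.
Changing the action at any of them therefore changes at least one column, so only WTSx itself gives this row.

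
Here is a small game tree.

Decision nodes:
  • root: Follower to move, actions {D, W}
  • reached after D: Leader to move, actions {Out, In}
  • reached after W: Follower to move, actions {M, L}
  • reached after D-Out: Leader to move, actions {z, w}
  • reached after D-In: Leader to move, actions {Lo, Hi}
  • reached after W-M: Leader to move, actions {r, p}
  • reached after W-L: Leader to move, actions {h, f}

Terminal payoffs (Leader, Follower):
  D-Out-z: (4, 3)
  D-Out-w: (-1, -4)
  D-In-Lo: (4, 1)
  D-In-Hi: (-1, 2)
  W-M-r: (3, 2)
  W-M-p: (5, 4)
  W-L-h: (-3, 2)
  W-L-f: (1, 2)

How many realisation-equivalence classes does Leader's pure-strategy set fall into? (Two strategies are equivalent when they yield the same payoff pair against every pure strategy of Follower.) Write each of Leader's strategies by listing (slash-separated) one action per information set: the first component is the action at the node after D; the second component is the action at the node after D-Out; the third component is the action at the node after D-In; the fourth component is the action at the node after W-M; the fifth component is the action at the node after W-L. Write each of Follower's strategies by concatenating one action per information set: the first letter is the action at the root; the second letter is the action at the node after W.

16

Leader has 32 pure strategies: Out/z/Lo/r/h, Out/z/Lo/r/f, Out/z/Lo/p/h, Out/z/Lo/p/f, Out/z/Hi/r/h, Out/z/Hi/r/f, Out/z/Hi/p/h, Out/z/Hi/p/f, Out/w/Lo/r/h, Out/w/Lo/r/f, Out/w/Lo/p/h, Out/w/Lo/p/f, Out/w/Hi/r/h, Out/w/Hi/r/f, Out/w/Hi/p/h, Out/w/Hi/p/f, In/z/Lo/r/h, In/z/Lo/r/f, In/z/Lo/p/h, In/z/Lo/p/f, In/z/Hi/r/h, In/z/Hi/r/f, In/z/Hi/p/h, In/z/Hi/p/f, In/w/Lo/r/h, In/w/Lo/r/f, In/w/Lo/p/h, In/w/Lo/p/f, In/w/Hi/r/h, In/w/Hi/r/f, In/w/Hi/p/h, In/w/Hi/p/f. Columns: DM, DL, WM, WL.
{Out/z/Lo/r/h, Out/z/Hi/r/h} → row (4,3) (4,3) (3,2) (-3,2)
{Out/z/Lo/r/f, Out/z/Hi/r/f} → row (4,3) (4,3) (3,2) (1,2)
{Out/z/Lo/p/h, Out/z/Hi/p/h} → row (4,3) (4,3) (5,4) (-3,2)
{Out/z/Lo/p/f, Out/z/Hi/p/f} → row (4,3) (4,3) (5,4) (1,2)
{Out/w/Lo/r/h, Out/w/Hi/r/h} → row (-1,-4) (-1,-4) (3,2) (-3,2)
{Out/w/Lo/r/f, Out/w/Hi/r/f} → row (-1,-4) (-1,-4) (3,2) (1,2)
{Out/w/Lo/p/h, Out/w/Hi/p/h} → row (-1,-4) (-1,-4) (5,4) (-3,2)
{Out/w/Lo/p/f, Out/w/Hi/p/f} → row (-1,-4) (-1,-4) (5,4) (1,2)
{In/z/Lo/r/h, In/w/Lo/r/h} → row (4,1) (4,1) (3,2) (-3,2)
{In/z/Lo/r/f, In/w/Lo/r/f} → row (4,1) (4,1) (3,2) (1,2)
{In/z/Lo/p/h, In/w/Lo/p/h} → row (4,1) (4,1) (5,4) (-3,2)
{In/z/Lo/p/f, In/w/Lo/p/f} → row (4,1) (4,1) (5,4) (1,2)
{In/z/Hi/r/h, In/w/Hi/r/h} → row (-1,2) (-1,2) (3,2) (-3,2)
{In/z/Hi/r/f, In/w/Hi/r/f} → row (-1,2) (-1,2) (3,2) (1,2)
{In/z/Hi/p/h, In/w/Hi/p/h} → row (-1,2) (-1,2) (5,4) (-3,2)
{In/z/Hi/p/f, In/w/Hi/p/f} → row (-1,2) (-1,2) (5,4) (1,2)
That's 16 distinct rows out of 32 strategies.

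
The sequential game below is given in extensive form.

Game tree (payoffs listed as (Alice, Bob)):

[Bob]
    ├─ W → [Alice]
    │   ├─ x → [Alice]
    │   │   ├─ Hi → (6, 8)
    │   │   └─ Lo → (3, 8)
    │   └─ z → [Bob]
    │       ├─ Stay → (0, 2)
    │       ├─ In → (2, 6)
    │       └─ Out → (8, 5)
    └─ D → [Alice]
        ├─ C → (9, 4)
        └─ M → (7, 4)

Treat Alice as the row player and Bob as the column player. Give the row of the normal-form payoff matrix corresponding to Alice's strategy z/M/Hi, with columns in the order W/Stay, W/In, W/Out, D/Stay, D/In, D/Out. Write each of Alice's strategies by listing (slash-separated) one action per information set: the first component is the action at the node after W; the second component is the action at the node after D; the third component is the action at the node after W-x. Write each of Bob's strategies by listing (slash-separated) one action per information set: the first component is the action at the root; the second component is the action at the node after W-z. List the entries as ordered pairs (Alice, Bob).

(0,2) (2,6) (8,5) (7,4) (7,4) (7,4)

vs W/Stay: Bob plays W → Alice plays z at [W] → Bob plays Stay at [W-z] → (0, 2)
vs W/In: Bob plays W → Alice plays z at [W] → Bob plays In at [W-z] → (2, 6)
vs W/Out: Bob plays W → Alice plays z at [W] → Bob plays Out at [W-z] → (8, 5)
vs D/Stay: Bob plays D → Alice plays M at [D] → (7, 4)
vs D/In: Bob plays D → Alice plays M at [D] → (7, 4)
vs D/Out: Bob plays D → Alice plays M at [D] → (7, 4)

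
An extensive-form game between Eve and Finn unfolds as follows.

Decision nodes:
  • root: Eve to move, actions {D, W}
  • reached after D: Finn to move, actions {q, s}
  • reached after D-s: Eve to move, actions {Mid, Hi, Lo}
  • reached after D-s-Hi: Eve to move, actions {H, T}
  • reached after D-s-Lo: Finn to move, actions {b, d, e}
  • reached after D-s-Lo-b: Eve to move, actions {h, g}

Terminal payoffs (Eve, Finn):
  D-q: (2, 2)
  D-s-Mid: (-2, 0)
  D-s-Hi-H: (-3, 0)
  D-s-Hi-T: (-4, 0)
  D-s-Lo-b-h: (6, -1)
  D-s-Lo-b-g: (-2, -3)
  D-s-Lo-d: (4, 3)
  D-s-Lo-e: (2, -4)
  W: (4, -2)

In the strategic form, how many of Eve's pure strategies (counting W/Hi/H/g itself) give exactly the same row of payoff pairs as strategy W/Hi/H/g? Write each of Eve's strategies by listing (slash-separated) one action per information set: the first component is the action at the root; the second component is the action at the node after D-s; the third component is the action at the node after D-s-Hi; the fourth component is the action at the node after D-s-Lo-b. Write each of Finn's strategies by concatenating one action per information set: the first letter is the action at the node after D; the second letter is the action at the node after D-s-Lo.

12

Row for W/Hi/H/g (columns qb, qd, qe, sb, sd, se): (4,-2) (4,-2) (4,-2) (4,-2) (4,-2) (4,-2).
Under W/Hi/H/g, Eve's choice at the node after D-s and at the node after D-s-Hi and at the node after D-s-Lo-b can never be reached regardless of what Finn does, so varying those choices leaves every outcome unchanged.
Holding the reachable choices fixed and varying the unreachable ones freely already gives 3 × 2 × 2 = 12 equivalent strategies.
No other strategy reproduces this row, so those 12 are the full class: W/Mid/H/h, W/Mid/H/g, W/Mid/T/h, W/Mid/T/g, W/Hi/H/h, W/Hi/H/g, W/Hi/T/h, W/Hi/T/g, W/Lo/H/h, W/Lo/H/g, W/Lo/T/h, W/Lo/T/g.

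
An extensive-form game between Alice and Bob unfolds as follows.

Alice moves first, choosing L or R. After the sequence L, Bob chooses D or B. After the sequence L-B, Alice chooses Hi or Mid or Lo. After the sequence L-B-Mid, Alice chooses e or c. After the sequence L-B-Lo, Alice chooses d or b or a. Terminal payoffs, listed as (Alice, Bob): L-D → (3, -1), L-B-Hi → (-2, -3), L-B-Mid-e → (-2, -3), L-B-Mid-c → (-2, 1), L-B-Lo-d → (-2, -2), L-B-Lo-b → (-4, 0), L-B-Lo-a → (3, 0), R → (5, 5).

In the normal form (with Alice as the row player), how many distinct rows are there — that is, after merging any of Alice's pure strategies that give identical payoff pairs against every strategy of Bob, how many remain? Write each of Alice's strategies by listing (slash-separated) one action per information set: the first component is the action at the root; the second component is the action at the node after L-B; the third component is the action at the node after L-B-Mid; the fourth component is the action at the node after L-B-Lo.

Alice has 36 pure strategies: L/Hi/e/d, L/Hi/e/b, L/Hi/e/a, L/Hi/c/d, L/Hi/c/b, L/Hi/c/a, L/Mid/e/d, L/Mid/e/b, L/Mid/e/a, L/Mid/c/d, L/Mid/c/b, L/Mid/c/a, L/Lo/e/d, L/Lo/e/b, L/Lo/e/a, L/Lo/c/d, L/Lo/c/b, L/Lo/c/a, R/Hi/e/d, R/Hi/e/b, R/Hi/e/a, R/Hi/c/d, R/Hi/c/b, R/Hi/c/a, R/Mid/e/d, R/Mid/e/b, R/Mid/e/a, R/Mid/c/d, R/Mid/c/b, R/Mid/c/a, R/Lo/e/d, R/Lo/e/b, R/Lo/e/a, R/Lo/c/d, R/Lo/c/b, R/Lo/c/a. Columns: D, B.
{L/Hi/e/d, L/Hi/e/b, L/Hi/e/a, L/Hi/c/d, L/Hi/c/b, L/Hi/c/a, L/Mid/e/d, L/Mid/e/b, L/Mid/e/a} → row (3,-1) (-2,-3)
{L/Mid/c/d, L/Mid/c/b, L/Mid/c/a} → row (3,-1) (-2,1)
{L/Lo/e/d, L/Lo/c/d} → row (3,-1) (-2,-2)
{L/Lo/e/b, L/Lo/c/b} → row (3,-1) (-4,0)
{L/Lo/e/a, L/Lo/c/a} → row (3,-1) (3,0)
{R/Hi/e/d, R/Hi/e/b, R/Hi/e/a, R/Hi/c/d, R/Hi/c/b, R/Hi/c/a, R/Mid/e/d, R/Mid/e/b, R/Mid/e/a, R/Mid/c/d, R/Mid/c/b, R/Mid/c/a, R/Lo/e/d, R/Lo/e/b, R/Lo/e/a, R/Lo/c/d, R/Lo/c/b, R/Lo/c/a} → row (5,5) (5,5)
That's 6 distinct rows out of 36 strategies.

6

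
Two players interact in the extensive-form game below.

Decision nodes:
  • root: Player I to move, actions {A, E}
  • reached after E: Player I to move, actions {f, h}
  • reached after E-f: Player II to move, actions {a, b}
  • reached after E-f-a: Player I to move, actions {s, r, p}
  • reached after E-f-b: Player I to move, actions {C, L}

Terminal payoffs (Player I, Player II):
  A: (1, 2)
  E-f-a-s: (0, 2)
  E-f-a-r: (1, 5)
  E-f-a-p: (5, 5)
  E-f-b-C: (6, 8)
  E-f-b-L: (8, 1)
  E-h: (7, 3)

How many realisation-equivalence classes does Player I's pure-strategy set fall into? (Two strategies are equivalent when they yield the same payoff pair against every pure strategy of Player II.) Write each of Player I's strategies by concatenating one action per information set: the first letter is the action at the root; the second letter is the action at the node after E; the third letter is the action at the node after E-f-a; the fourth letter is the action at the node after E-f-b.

8

Player I has 24 pure strategies: AfsC, AfsL, AfrC, AfrL, AfpC, AfpL, AhsC, AhsL, AhrC, AhrL, AhpC, AhpL, EfsC, EfsL, EfrC, EfrL, EfpC, EfpL, EhsC, EhsL, EhrC, EhrL, EhpC, EhpL. Columns: a, b.
{AfsC, AfsL, AfrC, AfrL, AfpC, AfpL, AhsC, AhsL, AhrC, AhrL, AhpC, AhpL} → row (1,2) (1,2)
{EfsC} → row (0,2) (6,8)
{EfsL} → row (0,2) (8,1)
{EfrC} → row (1,5) (6,8)
{EfrL} → row (1,5) (8,1)
{EfpC} → row (5,5) (6,8)
{EfpL} → row (5,5) (8,1)
{EhsC, EhsL, EhrC, EhrL, EhpC, EhpL} → row (7,3) (7,3)
That's 8 distinct rows out of 24 strategies.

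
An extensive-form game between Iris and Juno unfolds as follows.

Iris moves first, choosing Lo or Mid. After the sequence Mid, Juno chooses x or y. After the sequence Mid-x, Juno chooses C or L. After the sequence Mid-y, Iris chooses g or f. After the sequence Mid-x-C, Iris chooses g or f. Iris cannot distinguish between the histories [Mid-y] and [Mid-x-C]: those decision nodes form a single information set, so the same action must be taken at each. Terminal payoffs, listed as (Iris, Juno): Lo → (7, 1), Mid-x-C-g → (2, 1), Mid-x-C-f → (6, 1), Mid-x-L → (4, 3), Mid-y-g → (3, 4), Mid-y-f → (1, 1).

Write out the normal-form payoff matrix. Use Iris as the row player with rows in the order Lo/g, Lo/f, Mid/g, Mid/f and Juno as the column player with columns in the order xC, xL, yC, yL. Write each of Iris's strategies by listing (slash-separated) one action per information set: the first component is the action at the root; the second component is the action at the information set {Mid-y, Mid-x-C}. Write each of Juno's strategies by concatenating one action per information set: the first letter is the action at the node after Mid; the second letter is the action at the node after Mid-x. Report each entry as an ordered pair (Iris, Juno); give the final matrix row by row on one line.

Lo/g: (7,1) (7,1) (7,1) (7,1) | Lo/f: (7,1) (7,1) (7,1) (7,1) | Mid/g: (2,1) (4,3) (3,4) (3,4) | Mid/f: (6,1) (4,3) (1,1) (1,1)

            xC       xL       yC       yL
 Lo/g    (7,1)    (7,1)    (7,1)    (7,1)
 Lo/f    (7,1)    (7,1)    (7,1)    (7,1)
Mid/g    (2,1)    (4,3)    (3,4)    (3,4)
Mid/f    (6,1)    (4,3)    (1,1)    (1,1)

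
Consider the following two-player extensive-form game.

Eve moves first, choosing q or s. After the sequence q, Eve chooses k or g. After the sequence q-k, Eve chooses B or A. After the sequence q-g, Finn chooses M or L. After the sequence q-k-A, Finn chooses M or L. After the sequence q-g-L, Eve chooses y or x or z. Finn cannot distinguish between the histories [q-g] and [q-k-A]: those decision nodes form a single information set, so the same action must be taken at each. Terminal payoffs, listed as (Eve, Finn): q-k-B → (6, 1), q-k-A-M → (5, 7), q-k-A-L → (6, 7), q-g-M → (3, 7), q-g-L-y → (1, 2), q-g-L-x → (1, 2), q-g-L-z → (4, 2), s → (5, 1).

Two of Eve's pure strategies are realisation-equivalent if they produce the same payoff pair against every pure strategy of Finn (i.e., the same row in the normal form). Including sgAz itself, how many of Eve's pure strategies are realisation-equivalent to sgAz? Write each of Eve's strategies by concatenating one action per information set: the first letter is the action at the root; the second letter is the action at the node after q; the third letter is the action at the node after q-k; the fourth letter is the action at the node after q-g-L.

Row for sgAz (columns M, L): (5,1) (5,1).
Under sgAz, Eve's choice at the node after q and at the node after q-k and at the node after q-g-L can never be reached regardless of what Finn does, so varying those choices leaves every outcome unchanged.
Holding the reachable choices fixed and varying the unreachable ones freely already gives 2 × 2 × 3 = 12 equivalent strategies.
No other strategy reproduces this row, so those 12 are the full class: skBy, skBx, skBz, skAy, skAx, skAz, sgBy, sgBx, sgBz, sgAy, sgAx, sgAz.

12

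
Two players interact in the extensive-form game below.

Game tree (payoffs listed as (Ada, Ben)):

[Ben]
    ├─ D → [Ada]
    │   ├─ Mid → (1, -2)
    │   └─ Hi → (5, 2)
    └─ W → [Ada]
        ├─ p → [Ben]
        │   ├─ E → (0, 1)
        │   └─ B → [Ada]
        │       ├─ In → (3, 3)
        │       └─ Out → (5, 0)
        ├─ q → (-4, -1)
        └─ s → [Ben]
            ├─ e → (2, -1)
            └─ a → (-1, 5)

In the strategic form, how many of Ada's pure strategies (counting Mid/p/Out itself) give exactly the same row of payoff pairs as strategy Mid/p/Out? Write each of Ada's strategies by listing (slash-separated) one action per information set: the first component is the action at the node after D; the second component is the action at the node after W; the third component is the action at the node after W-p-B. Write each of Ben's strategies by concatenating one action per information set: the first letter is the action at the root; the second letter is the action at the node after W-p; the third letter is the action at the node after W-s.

1

Row for Mid/p/Out (columns DEe, DEa, DBe, DBa, WEe, WEa, WBe, WBa): (1,-2) (1,-2) (1,-2) (1,-2) (0,1) (0,1) (5,0) (5,0).
Every one of Ada's information sets is on the play path for some reply by Ben when Ada follows Mid/p/Out.
Changing the action at any of them therefore changes at least one column, so only Mid/p/Out itself gives this row.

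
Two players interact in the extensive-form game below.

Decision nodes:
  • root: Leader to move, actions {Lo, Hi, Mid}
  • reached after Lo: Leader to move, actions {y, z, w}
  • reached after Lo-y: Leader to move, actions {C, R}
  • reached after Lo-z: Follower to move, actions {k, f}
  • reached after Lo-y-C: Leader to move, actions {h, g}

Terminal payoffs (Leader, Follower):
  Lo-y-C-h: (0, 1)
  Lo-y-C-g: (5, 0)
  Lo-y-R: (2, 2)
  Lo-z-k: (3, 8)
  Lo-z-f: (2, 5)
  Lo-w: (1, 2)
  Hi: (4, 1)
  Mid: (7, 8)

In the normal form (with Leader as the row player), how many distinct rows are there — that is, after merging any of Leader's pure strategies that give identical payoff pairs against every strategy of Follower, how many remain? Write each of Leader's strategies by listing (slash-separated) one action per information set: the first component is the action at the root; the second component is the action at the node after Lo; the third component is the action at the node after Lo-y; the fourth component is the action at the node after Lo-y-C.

Leader has 36 pure strategies: Lo/y/C/h, Lo/y/C/g, Lo/y/R/h, Lo/y/R/g, Lo/z/C/h, Lo/z/C/g, Lo/z/R/h, Lo/z/R/g, Lo/w/C/h, Lo/w/C/g, Lo/w/R/h, Lo/w/R/g, Hi/y/C/h, Hi/y/C/g, Hi/y/R/h, Hi/y/R/g, Hi/z/C/h, Hi/z/C/g, Hi/z/R/h, Hi/z/R/g, Hi/w/C/h, Hi/w/C/g, Hi/w/R/h, Hi/w/R/g, Mid/y/C/h, Mid/y/C/g, Mid/y/R/h, Mid/y/R/g, Mid/z/C/h, Mid/z/C/g, Mid/z/R/h, Mid/z/R/g, Mid/w/C/h, Mid/w/C/g, Mid/w/R/h, Mid/w/R/g. Columns: k, f.
{Lo/y/C/h} → row (0,1) (0,1)
{Lo/y/C/g} → row (5,0) (5,0)
{Lo/y/R/h, Lo/y/R/g} → row (2,2) (2,2)
{Lo/z/C/h, Lo/z/C/g, Lo/z/R/h, Lo/z/R/g} → row (3,8) (2,5)
{Lo/w/C/h, Lo/w/C/g, Lo/w/R/h, Lo/w/R/g} → row (1,2) (1,2)
{Hi/y/C/h, Hi/y/C/g, Hi/y/R/h, Hi/y/R/g, Hi/z/C/h, Hi/z/C/g, Hi/z/R/h, Hi/z/R/g, Hi/w/C/h, Hi/w/C/g, Hi/w/R/h, Hi/w/R/g} → row (4,1) (4,1)
{Mid/y/C/h, Mid/y/C/g, Mid/y/R/h, Mid/y/R/g, Mid/z/C/h, Mid/z/C/g, Mid/z/R/h, Mid/z/R/g, Mid/w/C/h, Mid/w/C/g, Mid/w/R/h, Mid/w/R/g} → row (7,8) (7,8)
That's 7 distinct rows out of 36 strategies.

7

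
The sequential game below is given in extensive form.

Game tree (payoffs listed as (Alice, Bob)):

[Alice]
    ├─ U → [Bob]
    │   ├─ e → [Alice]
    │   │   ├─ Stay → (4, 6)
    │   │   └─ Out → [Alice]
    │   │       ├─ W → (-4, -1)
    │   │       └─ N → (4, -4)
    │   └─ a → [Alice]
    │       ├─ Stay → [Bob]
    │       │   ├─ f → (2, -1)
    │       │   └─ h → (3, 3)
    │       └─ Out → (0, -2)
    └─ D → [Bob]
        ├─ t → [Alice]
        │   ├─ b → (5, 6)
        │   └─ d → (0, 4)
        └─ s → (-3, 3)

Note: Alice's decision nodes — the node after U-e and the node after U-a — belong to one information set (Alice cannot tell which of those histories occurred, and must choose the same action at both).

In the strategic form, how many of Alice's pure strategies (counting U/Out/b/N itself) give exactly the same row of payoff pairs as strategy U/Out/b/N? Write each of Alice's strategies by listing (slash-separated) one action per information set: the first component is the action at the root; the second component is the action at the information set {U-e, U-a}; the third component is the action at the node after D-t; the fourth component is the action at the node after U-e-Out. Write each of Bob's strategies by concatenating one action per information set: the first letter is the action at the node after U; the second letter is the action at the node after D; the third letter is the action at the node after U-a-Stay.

Row for U/Out/b/N (columns etf, eth, esf, esh, atf, ath, asf, ash): (4,-4) (4,-4) (4,-4) (4,-4) (0,-2) (0,-2) (0,-2) (0,-2).
Under U/Out/b/N, Alice's choice at the node after D-t can never be reached regardless of what Bob does, so varying those choices leaves every outcome unchanged.
Holding the reachable choices fixed and varying the unreachable one freely already gives 2 equivalent strategies.
No other strategy reproduces this row, so those 2 are the full class: U/Out/b/N, U/Out/d/N.

2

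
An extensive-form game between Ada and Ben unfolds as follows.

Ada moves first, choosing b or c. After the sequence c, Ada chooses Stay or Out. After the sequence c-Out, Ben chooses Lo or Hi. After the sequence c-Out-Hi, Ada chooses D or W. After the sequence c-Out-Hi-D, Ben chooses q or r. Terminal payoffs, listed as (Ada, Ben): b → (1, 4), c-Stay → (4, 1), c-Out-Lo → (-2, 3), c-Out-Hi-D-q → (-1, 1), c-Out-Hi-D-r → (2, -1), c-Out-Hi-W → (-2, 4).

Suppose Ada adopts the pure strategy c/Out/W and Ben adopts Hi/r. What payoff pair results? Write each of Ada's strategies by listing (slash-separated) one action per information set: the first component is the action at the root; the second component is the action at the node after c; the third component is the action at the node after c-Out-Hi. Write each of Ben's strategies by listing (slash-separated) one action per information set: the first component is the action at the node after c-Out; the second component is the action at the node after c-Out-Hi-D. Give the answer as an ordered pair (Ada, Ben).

Trace the play path from the root:
  Ada plays c
  Ada plays Out at [c]
  Ben plays Hi at [c-Out]
  Ada plays W at [c-Out-Hi]
→ terminal payoff (-2, 4).
(Ben's choice at the node after c-Out-Hi-D is never reached on this path, so it doesn't affect the outcome.)

(-2, 4)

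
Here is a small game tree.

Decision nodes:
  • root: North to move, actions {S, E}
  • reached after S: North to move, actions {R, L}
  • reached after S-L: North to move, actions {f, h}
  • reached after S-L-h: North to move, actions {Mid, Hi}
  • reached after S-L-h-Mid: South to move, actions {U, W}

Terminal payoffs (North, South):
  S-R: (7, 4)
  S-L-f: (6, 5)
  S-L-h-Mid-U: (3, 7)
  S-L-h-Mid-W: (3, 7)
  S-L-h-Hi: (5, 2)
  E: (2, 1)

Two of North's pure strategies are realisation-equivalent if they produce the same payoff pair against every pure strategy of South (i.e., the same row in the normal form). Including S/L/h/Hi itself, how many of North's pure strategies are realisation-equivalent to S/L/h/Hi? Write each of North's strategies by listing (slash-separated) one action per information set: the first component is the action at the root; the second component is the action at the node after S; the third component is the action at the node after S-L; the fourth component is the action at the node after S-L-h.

1

Row for S/L/h/Hi (columns U, W): (5,2) (5,2).
Every one of North's information sets is on the play path for some reply by South when North follows S/L/h/Hi.
Changing the action at any of them therefore changes at least one column, so only S/L/h/Hi itself gives this row.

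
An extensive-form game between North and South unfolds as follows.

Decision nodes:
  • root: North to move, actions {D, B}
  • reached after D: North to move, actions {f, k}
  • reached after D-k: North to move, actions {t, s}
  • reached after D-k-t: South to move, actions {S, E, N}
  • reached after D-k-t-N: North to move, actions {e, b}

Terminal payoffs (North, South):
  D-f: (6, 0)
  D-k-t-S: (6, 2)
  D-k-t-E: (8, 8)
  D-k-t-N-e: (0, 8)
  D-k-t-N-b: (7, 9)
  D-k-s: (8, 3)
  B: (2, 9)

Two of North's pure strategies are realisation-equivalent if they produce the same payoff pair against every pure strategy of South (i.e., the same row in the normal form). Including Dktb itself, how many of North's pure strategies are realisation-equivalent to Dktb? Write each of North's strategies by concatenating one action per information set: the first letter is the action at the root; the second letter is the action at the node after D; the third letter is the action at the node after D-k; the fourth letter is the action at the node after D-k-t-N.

1

Row for Dktb (columns S, E, N): (6,2) (8,8) (7,9).
Every one of North's information sets is on the play path for some reply by South when North follows Dktb.
Changing the action at any of them therefore changes at least one column, so only Dktb itself gives this row.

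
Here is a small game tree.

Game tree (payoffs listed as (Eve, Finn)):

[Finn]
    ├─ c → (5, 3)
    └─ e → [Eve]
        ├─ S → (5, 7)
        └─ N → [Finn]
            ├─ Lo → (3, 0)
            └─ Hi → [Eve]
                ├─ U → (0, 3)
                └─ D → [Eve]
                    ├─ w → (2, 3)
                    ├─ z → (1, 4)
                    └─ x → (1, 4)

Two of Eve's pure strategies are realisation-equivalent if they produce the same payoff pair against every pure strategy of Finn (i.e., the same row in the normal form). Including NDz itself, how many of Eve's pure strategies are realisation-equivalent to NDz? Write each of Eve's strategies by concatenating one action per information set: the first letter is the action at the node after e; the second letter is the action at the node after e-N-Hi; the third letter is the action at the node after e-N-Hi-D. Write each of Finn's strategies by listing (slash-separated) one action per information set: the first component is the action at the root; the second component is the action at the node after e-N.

2

Row for NDz (columns c/Lo, c/Hi, e/Lo, e/Hi): (5,3) (5,3) (3,0) (1,4).
Every one of Eve's information sets is on the play path for some reply by Finn when Eve follows NDz.
Even so, NDx happens to produce the same payoff in every column — so 2 strategies share this row.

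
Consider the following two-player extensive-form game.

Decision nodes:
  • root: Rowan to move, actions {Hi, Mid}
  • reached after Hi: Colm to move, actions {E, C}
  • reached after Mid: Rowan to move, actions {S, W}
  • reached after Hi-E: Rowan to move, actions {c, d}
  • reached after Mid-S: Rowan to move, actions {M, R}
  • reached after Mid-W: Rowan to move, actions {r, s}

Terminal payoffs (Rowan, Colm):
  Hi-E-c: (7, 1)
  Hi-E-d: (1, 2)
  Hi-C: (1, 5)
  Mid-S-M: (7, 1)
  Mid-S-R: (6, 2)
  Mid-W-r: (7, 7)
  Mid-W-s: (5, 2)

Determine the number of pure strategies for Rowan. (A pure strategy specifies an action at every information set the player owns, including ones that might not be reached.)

Rowan owns the root with actions {Hi, Mid} — two choices.
Rowan owns the node after Mid with actions {S, W} — two choices.
Rowan owns the node after Hi-E with actions {c, d} — two choices.
Rowan owns the node after Mid-S with actions {M, R} — two choices.
Rowan owns the node after Mid-W with actions {r, s} — two choices.
A pure strategy fixes one action at each information set independently, so the count is the product 2 × 2 × 2 × 2 × 2 = 32.

32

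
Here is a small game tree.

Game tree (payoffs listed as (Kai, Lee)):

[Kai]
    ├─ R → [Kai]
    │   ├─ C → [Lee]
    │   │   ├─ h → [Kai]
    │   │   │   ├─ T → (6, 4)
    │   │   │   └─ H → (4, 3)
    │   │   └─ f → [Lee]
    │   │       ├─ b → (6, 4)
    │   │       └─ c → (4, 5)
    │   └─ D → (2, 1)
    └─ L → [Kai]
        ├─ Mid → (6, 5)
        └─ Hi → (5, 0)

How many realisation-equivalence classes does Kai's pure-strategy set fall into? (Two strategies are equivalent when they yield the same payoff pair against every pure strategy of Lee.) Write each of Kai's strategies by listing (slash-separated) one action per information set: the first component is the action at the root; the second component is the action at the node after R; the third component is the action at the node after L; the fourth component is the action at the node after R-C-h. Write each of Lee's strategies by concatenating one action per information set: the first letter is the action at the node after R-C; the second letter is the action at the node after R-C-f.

Kai has 16 pure strategies: R/C/Mid/T, R/C/Mid/H, R/C/Hi/T, R/C/Hi/H, R/D/Mid/T, R/D/Mid/H, R/D/Hi/T, R/D/Hi/H, L/C/Mid/T, L/C/Mid/H, L/C/Hi/T, L/C/Hi/H, L/D/Mid/T, L/D/Mid/H, L/D/Hi/T, L/D/Hi/H. Columns: hb, hc, fb, fc.
{R/C/Mid/T, R/C/Hi/T} → row (6,4) (6,4) (6,4) (4,5)
{R/C/Mid/H, R/C/Hi/H} → row (4,3) (4,3) (6,4) (4,5)
{R/D/Mid/T, R/D/Mid/H, R/D/Hi/T, R/D/Hi/H} → row (2,1) (2,1) (2,1) (2,1)
{L/C/Mid/T, L/C/Mid/H, L/D/Mid/T, L/D/Mid/H} → row (6,5) (6,5) (6,5) (6,5)
{L/C/Hi/T, L/C/Hi/H, L/D/Hi/T, L/D/Hi/H} → row (5,0) (5,0) (5,0) (5,0)
That's 5 distinct rows out of 16 strategies.

5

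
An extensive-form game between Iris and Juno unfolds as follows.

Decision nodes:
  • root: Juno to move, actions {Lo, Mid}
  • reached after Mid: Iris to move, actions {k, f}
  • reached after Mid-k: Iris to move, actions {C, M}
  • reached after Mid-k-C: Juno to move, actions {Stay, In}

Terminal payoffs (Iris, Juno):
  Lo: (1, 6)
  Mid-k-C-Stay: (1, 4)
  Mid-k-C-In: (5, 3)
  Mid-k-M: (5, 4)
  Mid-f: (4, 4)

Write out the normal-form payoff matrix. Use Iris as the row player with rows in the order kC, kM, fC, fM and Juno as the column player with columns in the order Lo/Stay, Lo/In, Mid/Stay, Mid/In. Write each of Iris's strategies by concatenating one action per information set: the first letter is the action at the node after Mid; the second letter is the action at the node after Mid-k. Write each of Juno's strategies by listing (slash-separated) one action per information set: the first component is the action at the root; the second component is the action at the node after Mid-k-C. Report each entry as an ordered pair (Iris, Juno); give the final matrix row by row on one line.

Row kC: Lo/Stay→(1,6), Lo/In→(1,6), Mid/Stay→(1,4), Mid/In→(5,3)
Row kM: Lo/Stay→(1,6), Lo/In→(1,6), Mid/Stay→(5,4), Mid/In→(5,4)
Row fC: Lo/Stay→(1,6), Lo/In→(1,6), Mid/Stay→(4,4), Mid/In→(4,4)
Row fM: Lo/Stay→(1,6), Lo/In→(1,6), Mid/Stay→(4,4), Mid/In→(4,4)

kC: (1,6) (1,6) (1,4) (5,3) | kM: (1,6) (1,6) (5,4) (5,4) | fC: (1,6) (1,6) (4,4) (4,4) | fM: (1,6) (1,6) (4,4) (4,4)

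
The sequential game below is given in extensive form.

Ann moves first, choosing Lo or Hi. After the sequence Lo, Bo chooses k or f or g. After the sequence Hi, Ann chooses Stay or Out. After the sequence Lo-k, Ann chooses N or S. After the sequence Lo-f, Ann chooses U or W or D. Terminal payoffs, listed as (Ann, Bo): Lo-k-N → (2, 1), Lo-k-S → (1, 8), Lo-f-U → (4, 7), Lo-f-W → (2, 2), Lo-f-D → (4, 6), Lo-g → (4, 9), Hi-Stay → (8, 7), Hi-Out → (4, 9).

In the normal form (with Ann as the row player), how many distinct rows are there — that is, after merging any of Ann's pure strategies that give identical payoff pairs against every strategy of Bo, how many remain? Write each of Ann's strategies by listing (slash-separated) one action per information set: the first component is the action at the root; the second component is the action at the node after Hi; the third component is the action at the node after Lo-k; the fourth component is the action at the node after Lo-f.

Ann has 24 pure strategies: Lo/Stay/N/U, Lo/Stay/N/W, Lo/Stay/N/D, Lo/Stay/S/U, Lo/Stay/S/W, Lo/Stay/S/D, Lo/Out/N/U, Lo/Out/N/W, Lo/Out/N/D, Lo/Out/S/U, Lo/Out/S/W, Lo/Out/S/D, Hi/Stay/N/U, Hi/Stay/N/W, Hi/Stay/N/D, Hi/Stay/S/U, Hi/Stay/S/W, Hi/Stay/S/D, Hi/Out/N/U, Hi/Out/N/W, Hi/Out/N/D, Hi/Out/S/U, Hi/Out/S/W, Hi/Out/S/D. Columns: k, f, g.
{Lo/Stay/N/U, Lo/Out/N/U} → row (2,1) (4,7) (4,9)
{Lo/Stay/N/W, Lo/Out/N/W} → row (2,1) (2,2) (4,9)
{Lo/Stay/N/D, Lo/Out/N/D} → row (2,1) (4,6) (4,9)
{Lo/Stay/S/U, Lo/Out/S/U} → row (1,8) (4,7) (4,9)
{Lo/Stay/S/W, Lo/Out/S/W} → row (1,8) (2,2) (4,9)
{Lo/Stay/S/D, Lo/Out/S/D} → row (1,8) (4,6) (4,9)
{Hi/Stay/N/U, Hi/Stay/N/W, Hi/Stay/N/D, Hi/Stay/S/U, Hi/Stay/S/W, Hi/Stay/S/D} → row (8,7) (8,7) (8,7)
{Hi/Out/N/U, Hi/Out/N/W, Hi/Out/N/D, Hi/Out/S/U, Hi/Out/S/W, Hi/Out/S/D} → row (4,9) (4,9) (4,9)
That's 8 distinct rows out of 24 strategies.

8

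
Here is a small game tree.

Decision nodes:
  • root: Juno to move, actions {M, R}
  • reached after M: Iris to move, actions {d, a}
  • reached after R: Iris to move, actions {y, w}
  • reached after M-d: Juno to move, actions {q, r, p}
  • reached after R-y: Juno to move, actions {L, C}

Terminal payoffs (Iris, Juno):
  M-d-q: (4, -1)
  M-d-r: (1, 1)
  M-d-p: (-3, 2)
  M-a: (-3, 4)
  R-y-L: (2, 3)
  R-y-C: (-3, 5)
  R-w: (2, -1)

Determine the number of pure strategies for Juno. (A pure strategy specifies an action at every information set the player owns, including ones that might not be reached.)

12

Juno owns the root with actions {M, R} — two choices.
Juno owns the node after M-d with actions {q, r, p} — three choices.
Juno owns the node after R-y with actions {L, C} — two choices.
A pure strategy fixes one action at each information set independently, so the count is the product 2 × 3 × 2 = 12.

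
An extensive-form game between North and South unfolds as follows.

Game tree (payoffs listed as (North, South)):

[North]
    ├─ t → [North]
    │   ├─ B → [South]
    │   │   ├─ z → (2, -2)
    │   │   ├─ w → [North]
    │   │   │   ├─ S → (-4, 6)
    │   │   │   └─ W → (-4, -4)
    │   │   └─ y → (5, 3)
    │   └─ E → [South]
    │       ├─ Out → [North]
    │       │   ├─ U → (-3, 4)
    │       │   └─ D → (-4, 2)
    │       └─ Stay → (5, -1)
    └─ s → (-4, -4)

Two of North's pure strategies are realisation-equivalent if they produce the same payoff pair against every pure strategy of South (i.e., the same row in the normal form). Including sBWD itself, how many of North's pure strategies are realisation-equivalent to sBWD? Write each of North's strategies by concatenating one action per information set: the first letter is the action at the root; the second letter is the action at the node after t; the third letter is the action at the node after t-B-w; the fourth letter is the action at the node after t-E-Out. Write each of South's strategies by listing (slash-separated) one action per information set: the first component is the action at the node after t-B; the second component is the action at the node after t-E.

Row for sBWD (columns z/Out, z/Stay, w/Out, w/Stay, y/Out, y/Stay): (-4,-4) (-4,-4) (-4,-4) (-4,-4) (-4,-4) (-4,-4).
Under sBWD, North's choice at the node after t and at the node after t-B-w and at the node after t-E-Out can never be reached regardless of what South does, so varying those choices leaves every outcome unchanged.
Holding the reachable choices fixed and varying the unreachable ones freely already gives 2 × 2 × 2 = 8 equivalent strategies.
No other strategy reproduces this row, so those 8 are the full class: sBSU, sBSD, sBWU, sBWD, sESU, sESD, sEWU, sEWD.

8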